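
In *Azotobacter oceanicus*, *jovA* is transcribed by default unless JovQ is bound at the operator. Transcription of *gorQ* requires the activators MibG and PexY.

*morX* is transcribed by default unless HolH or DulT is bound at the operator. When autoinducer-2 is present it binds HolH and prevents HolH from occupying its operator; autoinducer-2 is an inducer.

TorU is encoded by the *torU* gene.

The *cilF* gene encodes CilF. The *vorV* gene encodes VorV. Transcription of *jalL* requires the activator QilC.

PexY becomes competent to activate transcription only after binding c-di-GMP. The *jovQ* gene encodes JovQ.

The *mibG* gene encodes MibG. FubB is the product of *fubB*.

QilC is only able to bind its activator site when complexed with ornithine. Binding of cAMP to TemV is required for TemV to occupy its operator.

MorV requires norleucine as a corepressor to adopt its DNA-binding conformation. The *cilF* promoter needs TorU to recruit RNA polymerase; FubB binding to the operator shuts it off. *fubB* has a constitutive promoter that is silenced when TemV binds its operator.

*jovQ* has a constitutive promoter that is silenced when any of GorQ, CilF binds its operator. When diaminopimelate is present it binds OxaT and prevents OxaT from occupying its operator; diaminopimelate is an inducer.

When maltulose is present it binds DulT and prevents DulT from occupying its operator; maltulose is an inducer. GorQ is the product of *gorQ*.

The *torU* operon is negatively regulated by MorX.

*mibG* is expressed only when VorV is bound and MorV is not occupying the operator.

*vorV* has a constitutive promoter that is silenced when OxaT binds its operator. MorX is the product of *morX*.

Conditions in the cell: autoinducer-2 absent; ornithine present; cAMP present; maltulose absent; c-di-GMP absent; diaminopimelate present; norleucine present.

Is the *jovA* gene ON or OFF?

Diaminopimelate is present, so OxaT is inactive.
With no repressor bound, *vorV* is transcribed.
So VorV is produced and active.
Norleucine is present, so MorV is active.
With repressor MorV bound, *mibG* is not transcribed.
So MibG is not produced.
c-di-GMP is absent, so PexY is inactive.
Required activator MibG is absent, so *gorQ* is not transcribed.
So GorQ is not produced.
Autoinducer-2 is absent, so HolH is active.
Maltulose is absent, so DulT is active.
With repressor HolH bound, *morX* is not transcribed.
So MorX is not produced.
With no repressor bound, *torU* is transcribed.
So TorU is produced and active.
cAMP is present, so TemV is active.
With repressor TemV bound, *fubB* is not transcribed.
So FubB is not produced.
No repressor is bound and TorU is active, so *cilF* is transcribed.
So CilF is produced and active.
With repressor CilF bound, *jovQ* is not transcribed.
So JovQ is not produced.
With no repressor bound, *jovA* is transcribed.

ON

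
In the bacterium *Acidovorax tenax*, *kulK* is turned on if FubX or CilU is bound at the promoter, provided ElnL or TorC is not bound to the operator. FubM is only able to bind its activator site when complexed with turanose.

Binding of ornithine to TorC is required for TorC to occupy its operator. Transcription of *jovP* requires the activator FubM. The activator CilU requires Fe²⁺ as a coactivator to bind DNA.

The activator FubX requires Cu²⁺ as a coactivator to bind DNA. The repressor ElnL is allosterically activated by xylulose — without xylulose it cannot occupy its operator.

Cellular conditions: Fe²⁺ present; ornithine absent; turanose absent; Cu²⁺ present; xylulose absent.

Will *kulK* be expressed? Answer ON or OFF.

Xylulose is absent, so ElnL is inactive.
Cu²⁺ is present, so FubX is active.
Fe²⁺ is present, so CilU is active.
Ornithine is absent, so TorC is inactive.
Activator FubX is present, so *kulK* is transcribed.

ON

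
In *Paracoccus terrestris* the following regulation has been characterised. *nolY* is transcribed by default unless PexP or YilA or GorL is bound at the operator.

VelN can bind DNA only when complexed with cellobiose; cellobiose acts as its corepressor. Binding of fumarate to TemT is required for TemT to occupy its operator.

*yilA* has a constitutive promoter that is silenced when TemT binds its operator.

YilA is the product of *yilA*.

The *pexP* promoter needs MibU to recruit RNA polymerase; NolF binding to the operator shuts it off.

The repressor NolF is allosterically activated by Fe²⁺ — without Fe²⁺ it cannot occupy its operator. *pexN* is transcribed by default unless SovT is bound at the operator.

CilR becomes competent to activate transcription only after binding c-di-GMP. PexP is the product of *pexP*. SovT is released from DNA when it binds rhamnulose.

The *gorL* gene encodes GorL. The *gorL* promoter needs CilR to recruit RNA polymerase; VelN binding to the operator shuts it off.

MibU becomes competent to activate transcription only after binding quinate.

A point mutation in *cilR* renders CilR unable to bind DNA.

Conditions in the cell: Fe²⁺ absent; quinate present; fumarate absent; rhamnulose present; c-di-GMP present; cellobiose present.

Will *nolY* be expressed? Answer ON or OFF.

Fe²⁺ is absent, so NolF is inactive.
Quinate is present, so MibU is active.
No repressor is bound and MibU is active, so *pexP* is transcribed.
So PexP is produced and active.
Fumarate is absent, so TemT is inactive.
With no repressor bound, *yilA* is transcribed.
So YilA is produced and active.
CilR is non-functional in this strain, so it has no effect.
Cellobiose is present, so VelN is active.
With repressor VelN bound, *gorL* is not transcribed.
So GorL is not produced.
With repressor PexP bound, *nolY* is not transcribed.

OFF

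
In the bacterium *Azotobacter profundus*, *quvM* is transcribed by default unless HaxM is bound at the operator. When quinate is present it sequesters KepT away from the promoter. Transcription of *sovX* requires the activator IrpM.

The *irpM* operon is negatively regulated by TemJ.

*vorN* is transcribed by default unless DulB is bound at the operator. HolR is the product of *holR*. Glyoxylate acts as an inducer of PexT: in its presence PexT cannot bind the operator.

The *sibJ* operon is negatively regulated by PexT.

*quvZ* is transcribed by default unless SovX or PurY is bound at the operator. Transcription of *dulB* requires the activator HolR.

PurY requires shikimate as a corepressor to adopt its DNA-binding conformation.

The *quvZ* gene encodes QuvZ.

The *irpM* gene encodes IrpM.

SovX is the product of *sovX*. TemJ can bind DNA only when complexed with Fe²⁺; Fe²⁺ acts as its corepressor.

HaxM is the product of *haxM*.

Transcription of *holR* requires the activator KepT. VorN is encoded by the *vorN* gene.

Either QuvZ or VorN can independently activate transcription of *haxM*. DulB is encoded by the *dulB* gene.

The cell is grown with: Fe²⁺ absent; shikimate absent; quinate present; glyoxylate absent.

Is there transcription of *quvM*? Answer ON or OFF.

Fe²⁺ is absent, so TemJ is inactive.
With no repressor bound, *irpM* is transcribed.
So IrpM is produced and active.
No repressor is bound and IrpM is active, so *sovX* is transcribed.
So SovX is produced and active.
Shikimate is absent, so PurY is inactive.
With repressor SovX bound, *quvZ* is not transcribed.
So QuvZ is not produced.
Quinate is present, so KepT is inactive.
Required activator KepT is absent, so *holR* is not transcribed.
So HolR is not produced.
Required activator HolR is absent, so *dulB* is not transcribed.
So DulB is not produced.
With no repressor bound, *vorN* is transcribed.
So VorN is produced and active.
Activator VorN is present, so *haxM* is transcribed.
So HaxM is produced and active.
With repressor HaxM bound, *quvM* is not transcribed.

OFF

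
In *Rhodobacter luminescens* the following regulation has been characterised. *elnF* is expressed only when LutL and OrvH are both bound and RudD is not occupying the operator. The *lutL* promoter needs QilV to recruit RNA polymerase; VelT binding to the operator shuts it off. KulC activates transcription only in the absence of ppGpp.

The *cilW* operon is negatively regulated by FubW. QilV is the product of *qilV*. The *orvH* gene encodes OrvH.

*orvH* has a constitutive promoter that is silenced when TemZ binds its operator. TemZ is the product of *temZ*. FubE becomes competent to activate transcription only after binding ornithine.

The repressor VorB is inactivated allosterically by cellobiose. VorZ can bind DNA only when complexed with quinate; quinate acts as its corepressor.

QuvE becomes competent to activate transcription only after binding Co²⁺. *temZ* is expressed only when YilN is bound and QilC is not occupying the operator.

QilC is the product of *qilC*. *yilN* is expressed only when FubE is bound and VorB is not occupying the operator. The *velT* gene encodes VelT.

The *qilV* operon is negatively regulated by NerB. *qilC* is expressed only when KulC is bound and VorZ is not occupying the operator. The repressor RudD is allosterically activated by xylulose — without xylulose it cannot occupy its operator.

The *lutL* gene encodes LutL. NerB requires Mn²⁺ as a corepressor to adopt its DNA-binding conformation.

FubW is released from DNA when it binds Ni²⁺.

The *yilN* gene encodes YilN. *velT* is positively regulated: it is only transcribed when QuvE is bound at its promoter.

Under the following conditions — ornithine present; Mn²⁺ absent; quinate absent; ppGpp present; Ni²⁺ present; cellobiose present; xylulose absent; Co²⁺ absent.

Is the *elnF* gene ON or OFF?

Co²⁺ is absent, so QuvE is inactive.
Required activator QuvE is absent, so *velT* is not transcribed.
So VelT is not produced.
Mn²⁺ is absent, so NerB is inactive.
With no repressor bound, *qilV* is transcribed.
So QilV is produced and active.
No repressor is bound and QilV is active, so *lutL* is transcribed.
So LutL is produced and active.
Xylulose is absent, so RudD is inactive.
Cellobiose is present, so VorB is inactive.
Ornithine is present, so FubE is active.
No repressor is bound and FubE is active, so *yilN* is transcribed.
So YilN is produced and active.
ppGpp is present, so KulC is inactive.
Quinate is absent, so VorZ is inactive.
Required activator KulC is absent, so *qilC* is not transcribed.
So QilC is not produced.
No repressor is bound and YilN is active, so *temZ* is transcribed.
So TemZ is produced and active.
With repressor TemZ bound, *orvH* is not transcribed.
So OrvH is not produced.
Required activator OrvH is absent, so *elnF* is not transcribed.

OFF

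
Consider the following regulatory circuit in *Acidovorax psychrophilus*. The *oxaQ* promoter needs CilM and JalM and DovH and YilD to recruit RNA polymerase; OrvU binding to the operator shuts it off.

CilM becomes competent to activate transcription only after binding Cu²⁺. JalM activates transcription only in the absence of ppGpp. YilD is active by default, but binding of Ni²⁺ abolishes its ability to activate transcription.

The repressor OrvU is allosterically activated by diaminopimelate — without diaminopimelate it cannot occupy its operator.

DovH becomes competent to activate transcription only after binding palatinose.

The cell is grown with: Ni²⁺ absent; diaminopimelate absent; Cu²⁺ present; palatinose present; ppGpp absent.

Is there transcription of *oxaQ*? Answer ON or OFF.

Cu²⁺ is present, so CilM is active.
Diaminopimelate is absent, so OrvU is inactive.
ppGpp is absent, so JalM is active.
Palatinose is present, so DovH is active.
Ni²⁺ is absent, so YilD is active.
No repressor is bound and CilM and JalM and DovH and YilD are active, so *oxaQ* is transcribed.

ON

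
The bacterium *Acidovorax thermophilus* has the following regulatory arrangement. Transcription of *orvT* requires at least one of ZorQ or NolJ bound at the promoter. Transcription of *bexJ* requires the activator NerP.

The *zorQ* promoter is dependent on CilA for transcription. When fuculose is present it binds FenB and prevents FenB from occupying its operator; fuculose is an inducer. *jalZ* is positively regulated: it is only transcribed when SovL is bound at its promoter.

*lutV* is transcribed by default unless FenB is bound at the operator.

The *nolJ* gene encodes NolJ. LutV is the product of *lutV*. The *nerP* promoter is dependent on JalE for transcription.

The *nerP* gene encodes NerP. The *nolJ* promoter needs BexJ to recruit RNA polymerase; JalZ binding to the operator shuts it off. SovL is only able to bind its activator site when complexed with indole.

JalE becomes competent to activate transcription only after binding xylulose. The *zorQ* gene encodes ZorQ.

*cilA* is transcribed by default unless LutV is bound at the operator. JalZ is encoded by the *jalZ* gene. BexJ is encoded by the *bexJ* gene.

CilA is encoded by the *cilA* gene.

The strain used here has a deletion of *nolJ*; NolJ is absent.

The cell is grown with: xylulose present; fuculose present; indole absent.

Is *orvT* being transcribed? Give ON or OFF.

Fuculose is present, so FenB is inactive.
With no repressor bound, *lutV* is transcribed.
So LutV is produced and active.
With repressor LutV bound, *cilA* is not transcribed.
So CilA is not produced.
Required activator CilA is absent, so *zorQ* is not transcribed.
So ZorQ is not produced.
NolJ is non-functional in this strain, so it has no effect.
No activator is available at the *orvT* promoter, so *orvT* is not transcribed.

OFF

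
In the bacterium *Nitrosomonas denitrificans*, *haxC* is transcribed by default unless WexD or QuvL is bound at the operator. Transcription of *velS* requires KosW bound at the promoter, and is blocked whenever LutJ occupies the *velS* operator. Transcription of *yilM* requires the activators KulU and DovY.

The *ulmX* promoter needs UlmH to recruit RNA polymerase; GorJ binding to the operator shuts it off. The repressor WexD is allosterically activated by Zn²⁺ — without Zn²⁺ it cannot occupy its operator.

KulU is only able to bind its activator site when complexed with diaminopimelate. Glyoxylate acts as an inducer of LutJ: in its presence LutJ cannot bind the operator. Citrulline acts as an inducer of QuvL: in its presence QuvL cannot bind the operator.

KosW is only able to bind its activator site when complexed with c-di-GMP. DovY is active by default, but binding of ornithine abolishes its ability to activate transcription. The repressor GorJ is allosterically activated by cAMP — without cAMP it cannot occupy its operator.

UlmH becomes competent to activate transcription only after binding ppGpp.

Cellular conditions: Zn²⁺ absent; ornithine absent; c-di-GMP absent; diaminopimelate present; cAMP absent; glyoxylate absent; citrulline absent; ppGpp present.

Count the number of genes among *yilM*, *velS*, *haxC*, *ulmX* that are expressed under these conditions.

2

Diaminopimelate is present, so KulU is active.
Ornithine is absent, so DovY is active.
No repressor is bound and KulU and DovY are active, so *yilM* is transcribed.
→ *yilM* is ON.
Glyoxylate is absent, so LutJ is active.
c-di-GMP is absent, so KosW is inactive.
With repressor LutJ bound, *velS* is not transcribed.
→ *velS* is OFF.
Zn²⁺ is absent, so WexD is inactive.
Citrulline is absent, so QuvL is active.
With repressor QuvL bound, *haxC* is not transcribed.
→ *haxC* is OFF.
cAMP is absent, so GorJ is inactive.
ppGpp is present, so UlmH is active.
No repressor is bound and UlmH is active, so *ulmX* is transcribed.
→ *ulmX* is ON.
2 of the 4 genes are transcribed.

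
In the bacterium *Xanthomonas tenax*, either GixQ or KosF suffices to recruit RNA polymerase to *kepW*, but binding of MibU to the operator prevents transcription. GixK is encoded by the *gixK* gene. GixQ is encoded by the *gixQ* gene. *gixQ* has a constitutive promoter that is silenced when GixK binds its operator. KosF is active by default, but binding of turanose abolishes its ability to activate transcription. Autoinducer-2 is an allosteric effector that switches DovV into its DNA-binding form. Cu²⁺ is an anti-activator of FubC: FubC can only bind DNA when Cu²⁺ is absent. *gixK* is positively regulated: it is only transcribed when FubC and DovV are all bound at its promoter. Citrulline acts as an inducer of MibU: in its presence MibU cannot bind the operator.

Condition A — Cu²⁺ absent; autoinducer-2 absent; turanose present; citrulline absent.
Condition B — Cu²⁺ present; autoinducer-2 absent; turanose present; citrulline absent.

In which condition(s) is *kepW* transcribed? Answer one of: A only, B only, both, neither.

Condition A:
Cu²⁺ is absent, so FubC is active.
Autoinducer-2 is absent, so DovV is inactive.
Required activator DovV is absent, so *gixK* is not transcribed.
So GixK is not produced.
With no repressor bound, *gixQ* is transcribed.
So GixQ is produced and active.
Turanose is present, so KosF is inactive.
Citrulline is absent, so MibU is active.
With repressor MibU bound, *kepW* is not transcribed.
→ *kepW* is OFF in A.
Condition B:
Cu²⁺ is present, so FubC is inactive.
Autoinducer-2 is absent, so DovV is inactive.
Required activator FubC is absent, so *gixK* is not transcribed.
So GixK is not produced.
With no repressor bound, *gixQ* is transcribed.
So GixQ is produced and active.
Turanose is present, so KosF is inactive.
Citrulline is absent, so MibU is active.
With repressor MibU bound, *kepW* is not transcribed.
→ *kepW* is OFF in B.

neither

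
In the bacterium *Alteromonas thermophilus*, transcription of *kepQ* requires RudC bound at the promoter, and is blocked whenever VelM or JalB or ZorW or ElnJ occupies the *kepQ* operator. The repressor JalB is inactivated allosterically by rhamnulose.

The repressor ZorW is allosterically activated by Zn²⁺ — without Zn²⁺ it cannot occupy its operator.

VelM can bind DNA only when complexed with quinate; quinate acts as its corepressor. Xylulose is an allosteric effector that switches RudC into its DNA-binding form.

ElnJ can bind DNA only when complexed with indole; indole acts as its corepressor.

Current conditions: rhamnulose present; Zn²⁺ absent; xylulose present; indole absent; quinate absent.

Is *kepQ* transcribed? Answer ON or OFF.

Quinate is absent, so VelM is inactive.
Rhamnulose is present, so JalB is inactive.
Zn²⁺ is absent, so ZorW is inactive.
Xylulose is present, so RudC is active.
Indole is absent, so ElnJ is inactive.
No repressor is bound and RudC is active, so *kepQ* is transcribed.

ON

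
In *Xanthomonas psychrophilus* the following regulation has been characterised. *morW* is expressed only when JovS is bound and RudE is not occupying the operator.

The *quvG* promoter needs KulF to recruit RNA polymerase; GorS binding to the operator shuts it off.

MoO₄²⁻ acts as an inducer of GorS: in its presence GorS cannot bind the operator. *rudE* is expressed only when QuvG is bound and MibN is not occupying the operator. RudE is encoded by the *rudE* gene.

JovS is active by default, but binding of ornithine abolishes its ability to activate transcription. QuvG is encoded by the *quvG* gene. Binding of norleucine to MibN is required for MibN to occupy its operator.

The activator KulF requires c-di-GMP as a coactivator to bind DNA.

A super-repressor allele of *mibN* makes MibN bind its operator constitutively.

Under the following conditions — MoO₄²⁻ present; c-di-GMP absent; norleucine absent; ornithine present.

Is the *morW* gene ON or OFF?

OFF

c-di-GMP is absent, so KulF is inactive.
MoO₄²⁻ is present, so GorS is inactive.
Required activator KulF is absent, so *quvG* is not transcribed.
So QuvG is not produced.
MibN is constitutively active in this strain.
With repressor MibN bound, *rudE* is not transcribed.
So RudE is not produced.
Ornithine is present, so JovS is inactive.
Required activator JovS is absent, so *morW* is not transcribed.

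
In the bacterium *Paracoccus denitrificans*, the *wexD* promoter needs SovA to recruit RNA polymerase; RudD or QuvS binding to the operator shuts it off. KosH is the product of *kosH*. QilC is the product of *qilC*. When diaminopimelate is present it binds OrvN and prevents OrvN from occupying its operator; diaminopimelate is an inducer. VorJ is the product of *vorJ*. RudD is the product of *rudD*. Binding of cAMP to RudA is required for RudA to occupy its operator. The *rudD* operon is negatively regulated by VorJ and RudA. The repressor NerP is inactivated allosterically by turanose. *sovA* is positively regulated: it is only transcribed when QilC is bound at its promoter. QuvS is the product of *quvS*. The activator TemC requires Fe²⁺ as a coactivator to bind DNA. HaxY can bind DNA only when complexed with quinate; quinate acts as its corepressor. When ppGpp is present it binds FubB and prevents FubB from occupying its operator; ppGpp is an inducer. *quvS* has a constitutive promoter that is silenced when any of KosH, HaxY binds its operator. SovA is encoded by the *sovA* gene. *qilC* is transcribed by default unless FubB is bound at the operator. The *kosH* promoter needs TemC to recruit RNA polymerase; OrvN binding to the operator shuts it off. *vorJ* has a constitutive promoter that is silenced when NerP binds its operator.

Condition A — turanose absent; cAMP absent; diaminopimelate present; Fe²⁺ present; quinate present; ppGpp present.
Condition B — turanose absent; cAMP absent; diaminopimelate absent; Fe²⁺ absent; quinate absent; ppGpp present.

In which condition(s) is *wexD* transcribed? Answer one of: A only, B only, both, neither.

neither

Condition A:
Turanose is absent, so NerP is active.
With repressor NerP bound, *vorJ* is not transcribed.
So VorJ is not produced.
cAMP is absent, so RudA is inactive.
With no repressor bound, *rudD* is transcribed.
So RudD is produced and active.
Diaminopimelate is present, so OrvN is inactive.
Fe²⁺ is present, so TemC is active.
No repressor is bound and TemC is active, so *kosH* is transcribed.
So KosH is produced and active.
Quinate is present, so HaxY is active.
With repressor KosH bound, *quvS* is not transcribed.
So QuvS is not produced.
ppGpp is present, so FubB is inactive.
With no repressor bound, *qilC* is transcribed.
So QilC is produced and active.
No repressor is bound and QilC is active, so *sovA* is transcribed.
So SovA is produced and active.
With repressor RudD bound, *wexD* is not transcribed.
→ *wexD* is OFF in A.
Condition B:
Turanose is absent, so NerP is active.
With repressor NerP bound, *vorJ* is not transcribed.
So VorJ is not produced.
cAMP is absent, so RudA is inactive.
With no repressor bound, *rudD* is transcribed.
So RudD is produced and active.
Diaminopimelate is absent, so OrvN is active.
Fe²⁺ is absent, so TemC is inactive.
With repressor OrvN bound, *kosH* is not transcribed.
So KosH is not produced.
Quinate is absent, so HaxY is inactive.
With no repressor bound, *quvS* is transcribed.
So QuvS is produced and active.
ppGpp is present, so FubB is inactive.
With no repressor bound, *qilC* is transcribed.
So QilC is produced and active.
No repressor is bound and QilC is active, so *sovA* is transcribed.
So SovA is produced and active.
With repressor RudD bound, *wexD* is not transcribed.
→ *wexD* is OFF in B.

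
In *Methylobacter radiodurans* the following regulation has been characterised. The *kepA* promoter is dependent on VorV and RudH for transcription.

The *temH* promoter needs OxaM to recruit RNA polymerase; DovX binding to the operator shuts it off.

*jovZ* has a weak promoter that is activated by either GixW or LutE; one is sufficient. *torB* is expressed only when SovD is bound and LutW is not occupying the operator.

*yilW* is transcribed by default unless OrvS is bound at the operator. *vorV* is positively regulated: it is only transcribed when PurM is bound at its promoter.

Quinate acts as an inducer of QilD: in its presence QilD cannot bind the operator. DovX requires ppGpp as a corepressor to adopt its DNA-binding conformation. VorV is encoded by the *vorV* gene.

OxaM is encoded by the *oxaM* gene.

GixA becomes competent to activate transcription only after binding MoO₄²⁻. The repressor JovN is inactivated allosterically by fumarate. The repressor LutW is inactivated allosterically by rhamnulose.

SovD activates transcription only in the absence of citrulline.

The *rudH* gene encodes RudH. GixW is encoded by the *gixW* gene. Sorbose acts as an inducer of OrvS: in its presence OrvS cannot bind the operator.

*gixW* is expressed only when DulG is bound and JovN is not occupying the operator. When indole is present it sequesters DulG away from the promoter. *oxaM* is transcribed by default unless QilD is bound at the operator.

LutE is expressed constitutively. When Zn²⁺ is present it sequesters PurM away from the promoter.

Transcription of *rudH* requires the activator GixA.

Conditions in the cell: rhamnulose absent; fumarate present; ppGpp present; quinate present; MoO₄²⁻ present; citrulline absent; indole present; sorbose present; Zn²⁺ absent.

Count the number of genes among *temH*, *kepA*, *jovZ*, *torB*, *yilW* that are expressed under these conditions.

3

ppGpp is present, so DovX is active.
Quinate is present, so QilD is inactive.
With no repressor bound, *oxaM* is transcribed.
So OxaM is produced and active.
With repressor DovX bound, *temH* is not transcribed.
→ *temH* is OFF.
Zn²⁺ is absent, so PurM is active.
No repressor is bound and PurM is active, so *vorV* is transcribed.
So VorV is produced and active.
MoO₄²⁻ is present, so GixA is active.
No repressor is bound and GixA is active, so *rudH* is transcribed.
So RudH is produced and active.
No repressor is bound and VorV and RudH are active, so *kepA* is transcribed.
→ *kepA* is ON.
Fumarate is present, so JovN is inactive.
Indole is present, so DulG is inactive.
Required activator DulG is absent, so *gixW* is not transcribed.
So GixW is not produced.
LutE is produced constitutively and is active.
Activator LutE is present, so *jovZ* is transcribed.
→ *jovZ* is ON.
Citrulline is absent, so SovD is active.
Rhamnulose is absent, so LutW is active.
With repressor LutW bound, *torB* is not transcribed.
→ *torB* is OFF.
Sorbose is present, so OrvS is inactive.
With no repressor bound, *yilW* is transcribed.
→ *yilW* is ON.
3 of the 5 genes are transcribed.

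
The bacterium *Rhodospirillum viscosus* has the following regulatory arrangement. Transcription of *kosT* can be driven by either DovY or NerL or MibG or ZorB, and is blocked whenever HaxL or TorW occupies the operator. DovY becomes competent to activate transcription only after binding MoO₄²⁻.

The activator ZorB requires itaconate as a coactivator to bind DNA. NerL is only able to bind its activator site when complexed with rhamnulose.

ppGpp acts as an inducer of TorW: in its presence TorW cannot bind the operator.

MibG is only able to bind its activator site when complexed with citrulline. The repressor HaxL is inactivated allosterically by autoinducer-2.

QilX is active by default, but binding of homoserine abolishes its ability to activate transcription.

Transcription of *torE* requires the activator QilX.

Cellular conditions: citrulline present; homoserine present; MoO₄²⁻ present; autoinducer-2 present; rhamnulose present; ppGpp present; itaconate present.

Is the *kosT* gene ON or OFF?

ON

MoO₄²⁻ is present, so DovY is active.
Rhamnulose is present, so NerL is active.
Citrulline is present, so MibG is active.
Autoinducer-2 is present, so HaxL is inactive.
Itaconate is present, so ZorB is active.
ppGpp is present, so TorW is inactive.
Activator DovY is present, so *kosT* is transcribed.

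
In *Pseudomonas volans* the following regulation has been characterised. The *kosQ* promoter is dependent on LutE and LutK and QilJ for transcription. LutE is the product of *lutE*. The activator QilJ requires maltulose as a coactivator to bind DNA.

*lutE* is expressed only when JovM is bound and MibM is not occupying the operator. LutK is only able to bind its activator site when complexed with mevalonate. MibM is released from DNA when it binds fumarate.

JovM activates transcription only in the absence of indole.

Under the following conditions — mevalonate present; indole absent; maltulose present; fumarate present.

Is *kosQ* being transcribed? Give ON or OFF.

ON

Fumarate is present, so MibM is inactive.
Indole is absent, so JovM is active.
No repressor is bound and JovM is active, so *lutE* is transcribed.
So LutE is produced and active.
Mevalonate is present, so LutK is active.
Maltulose is present, so QilJ is active.
No repressor is bound and LutE and LutK and QilJ are active, so *kosQ* is transcribed.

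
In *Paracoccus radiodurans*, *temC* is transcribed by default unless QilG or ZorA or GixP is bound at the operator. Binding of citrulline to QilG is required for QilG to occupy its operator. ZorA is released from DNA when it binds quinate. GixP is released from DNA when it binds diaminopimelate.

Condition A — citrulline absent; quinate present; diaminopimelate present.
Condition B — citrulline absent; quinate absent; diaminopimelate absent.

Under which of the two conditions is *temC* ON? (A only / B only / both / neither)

A only

Condition A:
Citrulline is absent, so QilG is inactive.
Quinate is present, so ZorA is inactive.
Diaminopimelate is present, so GixP is inactive.
With no repressor bound, *temC* is transcribed.
→ *temC* is ON in A.
Condition B:
Citrulline is absent, so QilG is inactive.
Quinate is absent, so ZorA is active.
Diaminopimelate is absent, so GixP is active.
With repressor ZorA bound, *temC* is not transcribed.
→ *temC* is OFF in B.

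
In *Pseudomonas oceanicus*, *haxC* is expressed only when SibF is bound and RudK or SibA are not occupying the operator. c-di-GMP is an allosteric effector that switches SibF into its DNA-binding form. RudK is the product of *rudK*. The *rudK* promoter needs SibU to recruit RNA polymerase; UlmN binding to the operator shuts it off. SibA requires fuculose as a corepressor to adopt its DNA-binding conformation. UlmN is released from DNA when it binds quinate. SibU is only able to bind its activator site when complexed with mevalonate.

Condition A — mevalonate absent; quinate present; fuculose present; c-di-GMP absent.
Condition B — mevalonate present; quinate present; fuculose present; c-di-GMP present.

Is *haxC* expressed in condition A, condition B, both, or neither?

neither

Condition A:
Mevalonate is absent, so SibU is inactive.
Quinate is present, so UlmN is inactive.
Required activator SibU is absent, so *rudK* is not transcribed.
So RudK is not produced.
Fuculose is present, so SibA is active.
c-di-GMP is absent, so SibF is inactive.
With repressor SibA bound, *haxC* is not transcribed.
→ *haxC* is OFF in A.
Condition B:
Mevalonate is present, so SibU is active.
Quinate is present, so UlmN is inactive.
No repressor is bound and SibU is active, so *rudK* is transcribed.
So RudK is produced and active.
Fuculose is present, so SibA is active.
c-di-GMP is present, so SibF is active.
With repressor RudK bound, *haxC* is not transcribed.
→ *haxC* is OFF in B.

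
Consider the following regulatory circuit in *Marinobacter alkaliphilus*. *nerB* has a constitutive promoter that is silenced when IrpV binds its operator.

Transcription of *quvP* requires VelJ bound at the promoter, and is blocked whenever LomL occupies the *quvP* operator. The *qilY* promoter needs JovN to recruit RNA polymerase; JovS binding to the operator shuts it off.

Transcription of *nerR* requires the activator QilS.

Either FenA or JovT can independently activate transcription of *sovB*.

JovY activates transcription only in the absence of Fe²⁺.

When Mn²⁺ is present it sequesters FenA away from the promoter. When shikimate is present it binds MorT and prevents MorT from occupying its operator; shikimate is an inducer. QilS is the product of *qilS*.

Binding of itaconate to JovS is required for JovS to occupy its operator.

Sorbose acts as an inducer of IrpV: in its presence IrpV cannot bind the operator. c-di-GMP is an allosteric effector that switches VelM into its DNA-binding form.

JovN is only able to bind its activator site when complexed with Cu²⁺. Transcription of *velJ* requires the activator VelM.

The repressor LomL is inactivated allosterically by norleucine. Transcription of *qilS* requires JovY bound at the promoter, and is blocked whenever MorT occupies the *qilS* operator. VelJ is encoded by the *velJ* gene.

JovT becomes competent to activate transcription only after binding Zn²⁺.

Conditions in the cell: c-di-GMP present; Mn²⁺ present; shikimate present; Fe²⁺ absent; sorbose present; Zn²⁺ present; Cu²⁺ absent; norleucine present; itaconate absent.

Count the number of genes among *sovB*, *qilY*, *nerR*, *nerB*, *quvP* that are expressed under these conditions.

4

Mn²⁺ is present, so FenA is inactive.
Zn²⁺ is present, so JovT is active.
Activator JovT is present, so *sovB* is transcribed.
→ *sovB* is ON.
Itaconate is absent, so JovS is inactive.
Cu²⁺ is absent, so JovN is inactive.
Required activator JovN is absent, so *qilY* is not transcribed.
→ *qilY* is OFF.
Fe²⁺ is absent, so JovY is active.
Shikimate is present, so MorT is inactive.
No repressor is bound and JovY is active, so *qilS* is transcribed.
So QilS is produced and active.
No repressor is bound and QilS is active, so *nerR* is transcribed.
→ *nerR* is ON.
Sorbose is present, so IrpV is inactive.
With no repressor bound, *nerB* is transcribed.
→ *nerB* is ON.
Norleucine is present, so LomL is inactive.
c-di-GMP is present, so VelM is active.
No repressor is bound and VelM is active, so *velJ* is transcribed.
So VelJ is produced and active.
No repressor is bound and VelJ is active, so *quvP* is transcribed.
→ *quvP* is ON.
4 of the 5 genes are transcribed.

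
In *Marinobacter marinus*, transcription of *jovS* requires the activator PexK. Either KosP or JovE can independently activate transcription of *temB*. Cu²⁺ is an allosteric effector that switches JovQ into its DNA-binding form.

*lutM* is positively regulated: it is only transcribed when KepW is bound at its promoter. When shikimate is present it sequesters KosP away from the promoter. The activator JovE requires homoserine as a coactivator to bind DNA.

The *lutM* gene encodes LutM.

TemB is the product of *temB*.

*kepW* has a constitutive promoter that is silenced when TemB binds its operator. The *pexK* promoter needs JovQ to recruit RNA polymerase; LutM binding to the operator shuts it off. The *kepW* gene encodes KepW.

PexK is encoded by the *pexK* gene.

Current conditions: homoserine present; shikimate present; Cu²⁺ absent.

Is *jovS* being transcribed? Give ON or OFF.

OFF

Shikimate is present, so KosP is inactive.
Homoserine is present, so JovE is active.
Activator JovE is present, so *temB* is transcribed.
So TemB is produced and active.
With repressor TemB bound, *kepW* is not transcribed.
So KepW is not produced.
Required activator KepW is absent, so *lutM* is not transcribed.
So LutM is not produced.
Cu²⁺ is absent, so JovQ is inactive.
Required activator JovQ is absent, so *pexK* is not transcribed.
So PexK is not produced.
Required activator PexK is absent, so *jovS* is not transcribed.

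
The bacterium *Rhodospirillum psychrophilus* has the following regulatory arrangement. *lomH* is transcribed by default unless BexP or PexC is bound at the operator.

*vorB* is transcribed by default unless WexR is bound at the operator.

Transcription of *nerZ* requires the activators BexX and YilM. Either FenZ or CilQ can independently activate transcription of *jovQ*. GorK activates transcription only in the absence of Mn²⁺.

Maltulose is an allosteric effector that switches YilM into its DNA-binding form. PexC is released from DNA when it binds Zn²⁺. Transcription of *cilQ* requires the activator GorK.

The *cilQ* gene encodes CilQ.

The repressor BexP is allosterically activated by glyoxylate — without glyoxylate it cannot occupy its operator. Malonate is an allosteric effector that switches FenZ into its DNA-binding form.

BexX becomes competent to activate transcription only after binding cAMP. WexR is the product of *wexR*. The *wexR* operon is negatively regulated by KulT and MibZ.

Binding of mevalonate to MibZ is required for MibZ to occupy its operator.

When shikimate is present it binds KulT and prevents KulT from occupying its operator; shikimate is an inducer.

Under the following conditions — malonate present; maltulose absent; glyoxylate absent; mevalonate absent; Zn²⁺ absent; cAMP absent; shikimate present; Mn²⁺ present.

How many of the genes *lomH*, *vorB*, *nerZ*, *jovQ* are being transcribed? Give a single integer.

Glyoxylate is absent, so BexP is inactive.
Zn²⁺ is absent, so PexC is active.
With repressor PexC bound, *lomH* is not transcribed.
→ *lomH* is OFF.
Shikimate is present, so KulT is inactive.
Mevalonate is absent, so MibZ is inactive.
With no repressor bound, *wexR* is transcribed.
So WexR is produced and active.
With repressor WexR bound, *vorB* is not transcribed.
→ *vorB* is OFF.
cAMP is absent, so BexX is inactive.
Maltulose is absent, so YilM is inactive.
Required activator BexX is absent, so *nerZ* is not transcribed.
→ *nerZ* is OFF.
Malonate is present, so FenZ is active.
Mn²⁺ is present, so GorK is inactive.
Required activator GorK is absent, so *cilQ* is not transcribed.
So CilQ is not produced.
Activator FenZ is present, so *jovQ* is transcribed.
→ *jovQ* is ON.
1 of the 4 genes is transcribed.

1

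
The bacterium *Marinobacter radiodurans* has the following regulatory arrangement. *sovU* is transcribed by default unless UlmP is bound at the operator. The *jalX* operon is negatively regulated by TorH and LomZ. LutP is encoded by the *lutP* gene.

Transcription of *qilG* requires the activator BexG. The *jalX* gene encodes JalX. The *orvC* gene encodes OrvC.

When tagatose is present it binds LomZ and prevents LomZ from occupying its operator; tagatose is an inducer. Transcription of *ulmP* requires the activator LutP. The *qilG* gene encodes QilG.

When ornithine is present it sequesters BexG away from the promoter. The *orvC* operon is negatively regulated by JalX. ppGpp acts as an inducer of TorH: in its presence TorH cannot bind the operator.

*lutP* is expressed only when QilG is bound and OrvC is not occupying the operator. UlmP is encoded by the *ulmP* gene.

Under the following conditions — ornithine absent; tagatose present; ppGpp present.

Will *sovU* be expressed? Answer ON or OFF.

ppGpp is present, so TorH is inactive.
Tagatose is present, so LomZ is inactive.
With no repressor bound, *jalX* is transcribed.
So JalX is produced and active.
With repressor JalX bound, *orvC* is not transcribed.
So OrvC is not produced.
Ornithine is absent, so BexG is active.
No repressor is bound and BexG is active, so *qilG* is transcribed.
So QilG is produced and active.
No repressor is bound and QilG is active, so *lutP* is transcribed.
So LutP is produced and active.
No repressor is bound and LutP is active, so *ulmP* is transcribed.
So UlmP is produced and active.
With repressor UlmP bound, *sovU* is not transcribed.

OFF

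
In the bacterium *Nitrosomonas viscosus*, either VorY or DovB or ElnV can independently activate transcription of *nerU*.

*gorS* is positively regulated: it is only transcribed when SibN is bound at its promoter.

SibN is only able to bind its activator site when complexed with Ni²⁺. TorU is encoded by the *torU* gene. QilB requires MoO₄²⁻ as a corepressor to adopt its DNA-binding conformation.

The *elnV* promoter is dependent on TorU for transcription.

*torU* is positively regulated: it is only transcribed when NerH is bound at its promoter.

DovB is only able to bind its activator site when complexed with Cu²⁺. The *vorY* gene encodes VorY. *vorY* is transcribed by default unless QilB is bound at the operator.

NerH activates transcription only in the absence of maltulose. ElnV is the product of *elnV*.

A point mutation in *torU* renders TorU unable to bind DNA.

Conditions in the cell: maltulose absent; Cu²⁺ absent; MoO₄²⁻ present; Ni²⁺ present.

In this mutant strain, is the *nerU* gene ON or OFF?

MoO₄²⁻ is present, so QilB is active.
With repressor QilB bound, *vorY* is not transcribed.
So VorY is not produced.
Cu²⁺ is absent, so DovB is inactive.
TorU is non-functional in this strain, so it has no effect.
Required activator TorU is absent, so *elnV* is not transcribed.
So ElnV is not produced.
No activator is available at the *nerU* promoter, so *nerU* is not transcribed.

OFF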